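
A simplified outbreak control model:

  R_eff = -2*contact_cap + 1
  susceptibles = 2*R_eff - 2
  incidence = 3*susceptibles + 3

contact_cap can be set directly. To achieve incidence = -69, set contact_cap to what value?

Substituting into the susceptibles equation gives susceptibles = -4*contact_cap.
incidence becomes -12*contact_cap + 3.
Solve -12*contact_cap + 3 = -69: contact_cap = (-69 - 3) / -12 = 6.

contact_cap = 6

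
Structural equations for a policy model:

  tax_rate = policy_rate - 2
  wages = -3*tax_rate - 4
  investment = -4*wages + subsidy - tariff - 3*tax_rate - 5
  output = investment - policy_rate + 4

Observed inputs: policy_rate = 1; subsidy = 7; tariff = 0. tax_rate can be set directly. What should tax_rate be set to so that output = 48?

tax_rate = 3

Intervening on tax_rate fixes its value directly, overriding its dependence on policy_rate.
Substituting into the investment equation gives investment = 9*tax_rate + 18.
Substituting into the output equation gives output = 9*tax_rate + 21.
Solve 9*tax_rate + 21 = 48: tax_rate = (48 - 21) / 9 = 3.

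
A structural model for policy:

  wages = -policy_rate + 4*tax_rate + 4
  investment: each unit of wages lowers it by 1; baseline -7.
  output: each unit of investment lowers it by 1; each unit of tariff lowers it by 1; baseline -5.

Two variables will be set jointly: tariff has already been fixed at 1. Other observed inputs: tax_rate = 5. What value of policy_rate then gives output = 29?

policy_rate = -4

With tariff held at 1:
Substituting into the wages equation gives wages = -policy_rate + 24.
Substituting into the investment equation gives investment = policy_rate - 31.
This gives output = -policy_rate + 25.
Solve -policy_rate + 25 = 29: policy_rate = (29 - 25) / -1 = -4.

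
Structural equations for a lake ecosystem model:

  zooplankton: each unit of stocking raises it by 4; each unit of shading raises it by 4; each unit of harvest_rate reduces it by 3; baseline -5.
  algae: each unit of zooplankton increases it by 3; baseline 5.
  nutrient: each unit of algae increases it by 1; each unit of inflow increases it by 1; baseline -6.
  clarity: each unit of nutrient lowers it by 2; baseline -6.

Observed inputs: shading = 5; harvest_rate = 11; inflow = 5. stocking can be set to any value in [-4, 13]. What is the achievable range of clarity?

-218 to 190

Substituting into the zooplankton equation gives zooplankton = 4*stocking - 18.
This gives algae = 12*stocking - 49.
Substituting into the nutrient equation gives nutrient = 12*stocking - 50.
This gives clarity = -24*stocking + 94.
Linear in stocking, so extremes are at the endpoints: stocking = -4 gives clarity = 190; stocking = 13 gives clarity = -218.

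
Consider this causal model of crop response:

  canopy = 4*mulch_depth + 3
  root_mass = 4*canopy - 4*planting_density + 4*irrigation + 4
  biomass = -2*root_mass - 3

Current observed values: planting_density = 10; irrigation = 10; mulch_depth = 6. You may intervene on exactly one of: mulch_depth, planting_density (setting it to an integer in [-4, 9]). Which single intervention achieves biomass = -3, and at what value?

Intervening on mulch_depth: with other inputs at their observed values, biomass = -32*mulch_depth - 35. Solving for -3 gives mulch_depth = -1, within [-4, 9].
Intervening on planting_density: biomass = 8*planting_density - 307. Reaching -3 requires planting_density = 38, outside [-4, 9].

set mulch_depth = -1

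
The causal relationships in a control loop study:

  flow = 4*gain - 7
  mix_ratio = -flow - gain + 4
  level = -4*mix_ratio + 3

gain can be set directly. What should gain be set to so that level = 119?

Substituting into the mix_ratio equation gives mix_ratio = -5*gain + 11.
Substituting into the level equation gives level = 20*gain - 41.
Solve 20*gain - 41 = 119: gain = (119 + 41) / 20 = 8.

gain = 8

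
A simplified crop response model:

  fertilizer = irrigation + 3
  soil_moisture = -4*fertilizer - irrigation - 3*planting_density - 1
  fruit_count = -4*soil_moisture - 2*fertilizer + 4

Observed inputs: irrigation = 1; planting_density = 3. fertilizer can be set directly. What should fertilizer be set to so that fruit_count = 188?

fertilizer = 10

Intervening on fertilizer fixes its value directly, overriding its dependence on irrigation.
Substituting into the soil_moisture equation gives soil_moisture = -4*fertilizer - 11.
fruit_count becomes 14*fertilizer + 48.
Solve 14*fertilizer + 48 = 188: fertilizer = (188 - 48) / 14 = 10.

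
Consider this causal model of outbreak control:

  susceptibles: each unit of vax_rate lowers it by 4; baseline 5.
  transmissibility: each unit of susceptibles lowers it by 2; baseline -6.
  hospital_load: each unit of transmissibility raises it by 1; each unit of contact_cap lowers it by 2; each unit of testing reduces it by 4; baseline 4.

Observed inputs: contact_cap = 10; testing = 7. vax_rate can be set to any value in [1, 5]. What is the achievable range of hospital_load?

Substituting into the transmissibility equation gives transmissibility = 8*vax_rate - 16.
hospital_load becomes 8*vax_rate - 60.
Linear in vax_rate, so extremes are at the endpoints: vax_rate = 1 gives hospital_load = -52; vax_rate = 5 gives hospital_load = -20.

-52 to -20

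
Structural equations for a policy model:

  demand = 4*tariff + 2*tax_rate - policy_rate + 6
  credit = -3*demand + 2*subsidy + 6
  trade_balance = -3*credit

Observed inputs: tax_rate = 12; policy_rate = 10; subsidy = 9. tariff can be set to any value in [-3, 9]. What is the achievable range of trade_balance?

0 to 432

Substituting into the demand equation gives demand = 4*tariff + 20.
This gives credit = -12*tariff - 36.
Substituting into the trade_balance equation gives trade_balance = 36*tariff + 108.
Linear in tariff, so extremes are at the endpoints: tariff = -3 gives trade_balance = 0; tariff = 9 gives trade_balance = 432.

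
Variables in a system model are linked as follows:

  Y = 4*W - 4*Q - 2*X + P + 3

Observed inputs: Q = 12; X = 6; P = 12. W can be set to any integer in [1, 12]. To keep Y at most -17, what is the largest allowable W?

Substituting into the Y equation gives Y = 4*W - 45.
Require 4*W - 45 ≤ -17, so W ≤ 7.
The largest integer in [1, 12] satisfying this is 7.

W = 7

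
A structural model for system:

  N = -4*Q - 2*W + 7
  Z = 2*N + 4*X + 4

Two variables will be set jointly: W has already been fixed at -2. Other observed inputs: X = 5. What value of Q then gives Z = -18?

With W held at -2:
Substituting into the N equation gives N = -4*Q + 11.
Substituting into the Z equation gives Z = -8*Q + 46.
Solve -8*Q + 46 = -18: Q = (-18 - 46) / -8 = 8.

Q = 8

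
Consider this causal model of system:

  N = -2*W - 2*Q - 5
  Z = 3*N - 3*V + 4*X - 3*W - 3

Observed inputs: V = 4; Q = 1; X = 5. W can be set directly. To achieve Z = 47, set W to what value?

Substituting into the N equation gives N = -2*W - 7.
Substituting into the Z equation gives Z = -9*W - 16.
Solve -9*W - 16 = 47: W = (47 + 16) / -9 = -7.

W = -7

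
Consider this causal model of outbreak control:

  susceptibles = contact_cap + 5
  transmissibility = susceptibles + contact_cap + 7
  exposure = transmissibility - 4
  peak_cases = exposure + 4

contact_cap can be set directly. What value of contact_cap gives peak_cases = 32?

Substituting into the transmissibility equation gives transmissibility = 2*contact_cap + 12.
exposure becomes 2*contact_cap + 8.
Substituting into the peak_cases equation gives peak_cases = 2*contact_cap + 12.
Solve 2*contact_cap + 12 = 32: contact_cap = (32 - 12) / 2 = 10.

contact_cap = 10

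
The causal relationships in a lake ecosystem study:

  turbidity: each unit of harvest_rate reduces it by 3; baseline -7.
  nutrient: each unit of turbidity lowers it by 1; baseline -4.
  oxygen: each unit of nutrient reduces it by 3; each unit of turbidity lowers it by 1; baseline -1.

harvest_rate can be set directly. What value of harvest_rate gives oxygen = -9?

Substituting into the nutrient equation gives nutrient = 3*harvest_rate + 3.
oxygen becomes -6*harvest_rate - 3.
Solve -6*harvest_rate - 3 = -9: harvest_rate = (-9 + 3) / -6 = 1.

harvest_rate = 1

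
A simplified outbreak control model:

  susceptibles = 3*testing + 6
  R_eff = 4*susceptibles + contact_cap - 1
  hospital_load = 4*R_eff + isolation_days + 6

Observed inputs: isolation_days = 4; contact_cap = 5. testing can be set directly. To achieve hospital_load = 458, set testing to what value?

testing = 7

Substituting into the R_eff equation gives R_eff = 12*testing + 28.
This gives hospital_load = 48*testing + 122.
Solve 48*testing + 122 = 458: testing = (458 - 122) / 48 = 7.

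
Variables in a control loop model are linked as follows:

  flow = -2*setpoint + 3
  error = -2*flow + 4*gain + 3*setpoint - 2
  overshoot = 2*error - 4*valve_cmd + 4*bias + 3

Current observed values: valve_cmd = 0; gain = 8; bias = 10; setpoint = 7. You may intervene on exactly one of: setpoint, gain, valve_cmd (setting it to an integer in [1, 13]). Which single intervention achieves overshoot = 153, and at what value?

set valve_cmd = 9

Intervening on setpoint: overshoot = 14*setpoint + 91. Reaching 153 requires setpoint = 31/7, not an integer.
Intervening on gain: overshoot = 8*gain + 125. Reaching 153 requires gain = 7/2, not an integer.
Intervening on valve_cmd: with other inputs at their observed values, overshoot = -4*valve_cmd + 189. Solving for 153 gives valve_cmd = 9, within [1, 13].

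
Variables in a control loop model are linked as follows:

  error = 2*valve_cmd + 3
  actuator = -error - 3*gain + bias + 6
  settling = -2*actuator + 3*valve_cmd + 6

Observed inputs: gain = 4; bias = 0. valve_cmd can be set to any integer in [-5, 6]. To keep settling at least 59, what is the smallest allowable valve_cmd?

Substituting into the actuator equation gives actuator = -2*valve_cmd - 9.
Substituting into the settling equation gives settling = 7*valve_cmd + 24.
Require 7*valve_cmd + 24 ≥ 59, so valve_cmd ≥ 5.
The smallest integer in [-5, 6] satisfying this is 5.

valve_cmd = 5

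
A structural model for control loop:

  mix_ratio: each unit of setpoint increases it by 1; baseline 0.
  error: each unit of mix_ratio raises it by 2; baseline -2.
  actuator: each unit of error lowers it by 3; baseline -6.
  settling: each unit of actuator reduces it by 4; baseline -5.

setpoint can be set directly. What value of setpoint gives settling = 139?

Substituting into the error equation gives error = 2*setpoint - 2.
actuator becomes -6*setpoint.
So settling = 24*setpoint - 5.
Solve 24*setpoint - 5 = 139: setpoint = (139 + 5) / 24 = 6.

setpoint = 6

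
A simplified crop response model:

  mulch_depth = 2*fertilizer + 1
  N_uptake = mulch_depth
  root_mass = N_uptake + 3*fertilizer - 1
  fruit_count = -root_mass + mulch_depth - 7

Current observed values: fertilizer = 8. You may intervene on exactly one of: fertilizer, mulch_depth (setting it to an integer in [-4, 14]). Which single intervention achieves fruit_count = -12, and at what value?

Intervening on fertilizer: with other inputs at their observed values, fruit_count = -3*fertilizer - 6. Solving for -12 gives fertilizer = 2, within [-4, 14].
Intervening on mulch_depth: the paths from mulch_depth to fruit_count cancel (net effect zero), leaving fruit_count = -30; -12 is unreachable this way.

set fertilizer = 2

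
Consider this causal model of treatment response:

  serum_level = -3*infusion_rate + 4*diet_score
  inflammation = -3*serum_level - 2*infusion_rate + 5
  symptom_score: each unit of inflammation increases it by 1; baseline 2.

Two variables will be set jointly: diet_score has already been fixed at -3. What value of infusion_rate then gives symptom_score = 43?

With diet_score held at -3:
Substituting into the serum_level equation gives serum_level = -3*infusion_rate - 12.
Substituting into the inflammation equation gives inflammation = 7*infusion_rate + 41.
Substituting into the symptom_score equation gives symptom_score = 7*infusion_rate + 43.
Solve 7*infusion_rate + 43 = 43: infusion_rate = (43 - 43) / 7 = 0.

infusion_rate = 0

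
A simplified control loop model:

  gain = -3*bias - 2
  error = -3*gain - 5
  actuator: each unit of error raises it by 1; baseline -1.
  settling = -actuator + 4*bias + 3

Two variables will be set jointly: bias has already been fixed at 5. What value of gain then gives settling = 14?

With bias held at 5:
Intervening on gain fixes its value directly, overriding its dependence on bias.
Substituting into the actuator equation gives actuator = -3*gain - 6.
settling becomes 3*gain + 29.
Solve 3*gain + 29 = 14: gain = (14 - 29) / 3 = -5.

gain = -5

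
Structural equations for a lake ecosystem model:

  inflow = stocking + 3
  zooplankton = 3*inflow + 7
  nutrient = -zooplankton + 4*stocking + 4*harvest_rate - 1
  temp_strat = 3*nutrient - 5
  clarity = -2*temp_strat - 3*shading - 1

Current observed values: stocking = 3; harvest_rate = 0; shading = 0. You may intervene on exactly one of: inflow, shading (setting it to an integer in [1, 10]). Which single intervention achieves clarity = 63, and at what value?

Intervening on inflow: clarity = 18*inflow - 15. Reaching 63 requires inflow = 13/3, not an integer.
Intervening on shading: with other inputs at their observed values, clarity = -3*shading + 93. Solving for 63 gives shading = 10, within [1, 10].

set shading = 10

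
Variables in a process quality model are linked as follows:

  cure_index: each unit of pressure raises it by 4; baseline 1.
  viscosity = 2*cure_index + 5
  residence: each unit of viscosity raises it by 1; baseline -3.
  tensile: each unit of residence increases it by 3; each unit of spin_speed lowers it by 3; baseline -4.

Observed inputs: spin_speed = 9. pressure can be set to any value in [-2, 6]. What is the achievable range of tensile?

Substituting into the viscosity equation gives viscosity = 8*pressure + 7.
Substituting into the residence equation gives residence = 8*pressure + 4.
This gives tensile = 24*pressure - 19.
Linear in pressure, so extremes are at the endpoints: pressure = -2 gives tensile = -67; pressure = 6 gives tensile = 125.

-67 to 125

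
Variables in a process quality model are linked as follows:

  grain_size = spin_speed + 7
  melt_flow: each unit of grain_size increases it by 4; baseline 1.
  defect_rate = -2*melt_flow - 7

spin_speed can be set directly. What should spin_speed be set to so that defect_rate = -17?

spin_speed = -6

Substituting into the melt_flow equation gives melt_flow = 4*spin_speed + 29.
Substituting into the defect_rate equation gives defect_rate = -8*spin_speed - 65.
Solve -8*spin_speed - 65 = -17: spin_speed = (-17 + 65) / -8 = -6.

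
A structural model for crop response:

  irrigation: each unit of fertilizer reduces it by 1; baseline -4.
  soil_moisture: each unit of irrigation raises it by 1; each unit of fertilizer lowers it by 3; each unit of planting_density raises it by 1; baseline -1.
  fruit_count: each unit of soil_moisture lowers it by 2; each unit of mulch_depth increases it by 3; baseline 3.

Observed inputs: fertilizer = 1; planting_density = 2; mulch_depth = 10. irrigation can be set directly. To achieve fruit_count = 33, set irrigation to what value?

Intervening on irrigation fixes its value directly, overriding its dependence on fertilizer.
Substituting into the soil_moisture equation gives soil_moisture = irrigation - 2.
Substituting into the fruit_count equation gives fruit_count = -2*irrigation + 37.
Solve -2*irrigation + 37 = 33: irrigation = (33 - 37) / -2 = 2.

irrigation = 2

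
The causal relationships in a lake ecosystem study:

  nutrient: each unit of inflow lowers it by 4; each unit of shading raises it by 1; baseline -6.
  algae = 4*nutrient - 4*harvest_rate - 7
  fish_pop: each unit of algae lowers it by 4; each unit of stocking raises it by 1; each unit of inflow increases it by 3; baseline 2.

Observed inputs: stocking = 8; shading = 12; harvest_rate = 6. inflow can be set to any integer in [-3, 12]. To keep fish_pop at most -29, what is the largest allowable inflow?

Substituting into the nutrient equation gives nutrient = -4*inflow + 6.
So algae = -16*inflow - 7.
Substituting into the fish_pop equation gives fish_pop = 67*inflow + 38.
Require 67*inflow + 38 ≤ -29, so inflow ≤ -1.
The largest integer in [-3, 12] satisfying this is -1.

inflow = -1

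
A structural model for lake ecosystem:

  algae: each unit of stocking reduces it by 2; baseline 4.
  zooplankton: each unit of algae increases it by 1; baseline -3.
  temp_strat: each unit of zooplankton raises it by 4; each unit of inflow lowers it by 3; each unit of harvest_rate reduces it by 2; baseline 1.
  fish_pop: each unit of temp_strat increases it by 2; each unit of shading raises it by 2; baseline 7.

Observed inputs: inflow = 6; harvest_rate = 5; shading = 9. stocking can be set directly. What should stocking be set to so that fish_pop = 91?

stocking = -7

Substituting into the zooplankton equation gives zooplankton = -2*stocking + 1.
Substituting into the temp_strat equation gives temp_strat = -8*stocking - 23.
This gives fish_pop = -16*stocking - 21.
Solve -16*stocking - 21 = 91: stocking = (91 + 21) / -16 = -7.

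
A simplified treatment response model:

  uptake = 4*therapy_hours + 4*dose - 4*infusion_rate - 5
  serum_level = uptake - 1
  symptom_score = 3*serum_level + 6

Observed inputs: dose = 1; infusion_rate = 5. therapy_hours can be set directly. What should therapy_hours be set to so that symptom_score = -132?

therapy_hours = -6

Substituting into the uptake equation gives uptake = 4*therapy_hours - 21.
Substituting into the serum_level equation gives serum_level = 4*therapy_hours - 22.
Substituting into the symptom_score equation gives symptom_score = 12*therapy_hours - 60.
Solve 12*therapy_hours - 60 = -132: therapy_hours = (-132 + 60) / 12 = -6.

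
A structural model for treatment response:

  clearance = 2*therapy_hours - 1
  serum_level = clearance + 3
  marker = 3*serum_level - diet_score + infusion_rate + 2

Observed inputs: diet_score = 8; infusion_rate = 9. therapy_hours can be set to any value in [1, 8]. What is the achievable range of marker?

Substituting into the serum_level equation gives serum_level = 2*therapy_hours + 2.
Substituting into the marker equation gives marker = 6*therapy_hours + 9.
Linear in therapy_hours, so extremes are at the endpoints: therapy_hours = 1 gives marker = 15; therapy_hours = 8 gives marker = 57.

15 to 57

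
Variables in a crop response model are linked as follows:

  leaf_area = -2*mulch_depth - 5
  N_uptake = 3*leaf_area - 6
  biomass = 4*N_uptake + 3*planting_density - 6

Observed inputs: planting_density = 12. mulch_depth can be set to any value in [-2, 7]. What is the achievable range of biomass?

-222 to -6

Substituting into the N_uptake equation gives N_uptake = -6*mulch_depth - 21.
Substituting into the biomass equation gives biomass = -24*mulch_depth - 54.
Linear in mulch_depth, so extremes are at the endpoints: mulch_depth = -2 gives biomass = -6; mulch_depth = 7 gives biomass = -222.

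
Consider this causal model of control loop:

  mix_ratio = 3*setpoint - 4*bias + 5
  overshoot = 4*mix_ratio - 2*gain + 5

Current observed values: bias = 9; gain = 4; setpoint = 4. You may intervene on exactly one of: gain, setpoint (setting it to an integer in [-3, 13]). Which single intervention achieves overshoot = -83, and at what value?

set gain = 6

Intervening on gain: with other inputs at their observed values, overshoot = -2*gain - 71. Solving for -83 gives gain = 6, within [-3, 13].
Intervening on setpoint: overshoot = 12*setpoint - 127. Reaching -83 requires setpoint = 11/3, not an integer.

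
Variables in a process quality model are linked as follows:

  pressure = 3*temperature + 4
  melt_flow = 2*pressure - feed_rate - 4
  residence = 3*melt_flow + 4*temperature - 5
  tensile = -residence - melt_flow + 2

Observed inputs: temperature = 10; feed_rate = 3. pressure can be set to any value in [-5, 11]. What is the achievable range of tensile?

-93 to 35

Intervening on pressure fixes its value directly, overriding its dependence on temperature.
Substituting into the melt_flow equation gives melt_flow = 2*pressure - 7.
residence becomes 6*pressure + 14.
Substituting into the tensile equation gives tensile = -8*pressure - 5.
Linear in pressure, so extremes are at the endpoints: pressure = -5 gives tensile = 35; pressure = 11 gives tensile = -93.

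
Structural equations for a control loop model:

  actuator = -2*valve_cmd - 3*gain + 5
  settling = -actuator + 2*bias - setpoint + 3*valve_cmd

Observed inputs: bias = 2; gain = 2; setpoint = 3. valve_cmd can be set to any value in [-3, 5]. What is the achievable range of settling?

-13 to 27

Substituting into the actuator equation gives actuator = -2*valve_cmd - 1.
Substituting into the settling equation gives settling = 5*valve_cmd + 2.
Linear in valve_cmd, so extremes are at the endpoints: valve_cmd = -3 gives settling = -13; valve_cmd = 5 gives settling = 27.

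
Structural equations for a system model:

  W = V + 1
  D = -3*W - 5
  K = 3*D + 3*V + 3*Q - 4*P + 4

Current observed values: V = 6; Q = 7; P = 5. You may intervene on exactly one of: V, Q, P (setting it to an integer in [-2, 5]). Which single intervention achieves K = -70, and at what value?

Intervening on V: K = -6*V - 19. Reaching -70 requires V = 17/2, not an integer.
Intervening on Q: with other inputs at their observed values, K = 3*Q - 76. Solving for -70 gives Q = 2, within [-2, 5].
Intervening on P: K = -4*P - 35. Reaching -70 requires P = 35/4, not an integer.

set Q = 2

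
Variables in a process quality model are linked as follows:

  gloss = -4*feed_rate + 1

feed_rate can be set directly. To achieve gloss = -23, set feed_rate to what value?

feed_rate = 6

Solve -4*feed_rate + 1 = -23: feed_rate = (-23 - 1) / -4 = 6.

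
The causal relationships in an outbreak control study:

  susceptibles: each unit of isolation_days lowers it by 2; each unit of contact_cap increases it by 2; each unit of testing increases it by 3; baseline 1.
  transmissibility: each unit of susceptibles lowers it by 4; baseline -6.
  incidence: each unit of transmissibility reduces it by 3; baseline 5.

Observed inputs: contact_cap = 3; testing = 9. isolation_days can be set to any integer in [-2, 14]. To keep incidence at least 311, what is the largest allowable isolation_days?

Substituting into the susceptibles equation gives susceptibles = -2*isolation_days + 34.
This gives transmissibility = 8*isolation_days - 142.
This gives incidence = -24*isolation_days + 431.
Require -24*isolation_days + 431 ≥ 311, so isolation_days ≤ 5.
The largest integer in [-2, 14] satisfying this is 5.

isolation_days = 5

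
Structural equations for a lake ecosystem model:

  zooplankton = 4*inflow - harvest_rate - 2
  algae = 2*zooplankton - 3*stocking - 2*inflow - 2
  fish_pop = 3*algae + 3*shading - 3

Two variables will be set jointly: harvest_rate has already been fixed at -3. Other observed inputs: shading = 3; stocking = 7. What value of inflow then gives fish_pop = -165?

With harvest_rate held at -3:
Substituting into the zooplankton equation gives zooplankton = 4*inflow + 1.
Substituting into the algae equation gives algae = 6*inflow - 21.
Substituting into the fish_pop equation gives fish_pop = 18*inflow - 57.
Solve 18*inflow - 57 = -165: inflow = (-165 + 57) / 18 = -6.

inflow = -6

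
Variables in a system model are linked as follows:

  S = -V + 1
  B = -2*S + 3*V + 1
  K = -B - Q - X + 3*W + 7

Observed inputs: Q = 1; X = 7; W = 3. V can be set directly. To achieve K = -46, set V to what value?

Substituting into the B equation gives B = 5*V - 1.
Substituting into the K equation gives K = -5*V + 9.
Solve -5*V + 9 = -46: V = (-46 - 9) / -5 = 11.

V = 11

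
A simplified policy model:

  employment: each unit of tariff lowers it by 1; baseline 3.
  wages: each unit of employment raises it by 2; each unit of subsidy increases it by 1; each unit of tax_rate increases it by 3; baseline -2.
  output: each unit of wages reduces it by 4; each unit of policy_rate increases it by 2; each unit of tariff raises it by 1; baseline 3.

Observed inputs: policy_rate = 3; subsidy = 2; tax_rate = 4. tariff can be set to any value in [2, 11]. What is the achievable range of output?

-45 to 36

Substituting into the wages equation gives wages = -2*tariff + 18.
output becomes 9*tariff - 63.
Linear in tariff, so extremes are at the endpoints: tariff = 2 gives output = -45; tariff = 11 gives output = 36.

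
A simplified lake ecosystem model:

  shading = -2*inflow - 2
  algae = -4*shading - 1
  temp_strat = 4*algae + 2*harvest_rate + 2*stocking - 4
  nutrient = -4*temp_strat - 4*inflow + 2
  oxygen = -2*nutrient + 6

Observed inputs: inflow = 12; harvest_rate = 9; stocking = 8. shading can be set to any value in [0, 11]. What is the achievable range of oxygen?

Intervening on shading fixes its value directly, overriding its dependence on inflow.
Substituting into the temp_strat equation gives temp_strat = -16*shading + 26.
This gives nutrient = 64*shading - 150.
This gives oxygen = -128*shading + 306.
Linear in shading, so extremes are at the endpoints: shading = 0 gives oxygen = 306; shading = 11 gives oxygen = -1102.

-1102 to 306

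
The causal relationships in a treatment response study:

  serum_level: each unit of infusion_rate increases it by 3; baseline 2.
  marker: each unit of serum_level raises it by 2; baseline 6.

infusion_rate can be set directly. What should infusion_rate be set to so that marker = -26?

infusion_rate = -6

Substituting into the marker equation gives marker = 6*infusion_rate + 10.
Solve 6*infusion_rate + 10 = -26: infusion_rate = (-26 - 10) / 6 = -6.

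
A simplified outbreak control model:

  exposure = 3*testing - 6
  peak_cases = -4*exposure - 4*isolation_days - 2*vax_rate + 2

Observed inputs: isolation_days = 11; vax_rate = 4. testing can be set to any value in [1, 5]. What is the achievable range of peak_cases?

Substituting into the peak_cases equation gives peak_cases = -12*testing - 26.
Linear in testing, so extremes are at the endpoints: testing = 1 gives peak_cases = -38; testing = 5 gives peak_cases = -86.

-86 to -38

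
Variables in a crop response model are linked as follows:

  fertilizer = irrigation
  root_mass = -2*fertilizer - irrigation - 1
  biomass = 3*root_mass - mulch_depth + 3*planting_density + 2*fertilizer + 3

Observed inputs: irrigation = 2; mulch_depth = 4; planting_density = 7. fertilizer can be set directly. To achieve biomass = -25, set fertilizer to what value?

Intervening on fertilizer fixes its value directly, overriding its dependence on irrigation.
Substituting into the root_mass equation gives root_mass = -2*fertilizer - 3.
So biomass = -4*fertilizer + 11.
Solve -4*fertilizer + 11 = -25: fertilizer = (-25 - 11) / -4 = 9.

fertilizer = 9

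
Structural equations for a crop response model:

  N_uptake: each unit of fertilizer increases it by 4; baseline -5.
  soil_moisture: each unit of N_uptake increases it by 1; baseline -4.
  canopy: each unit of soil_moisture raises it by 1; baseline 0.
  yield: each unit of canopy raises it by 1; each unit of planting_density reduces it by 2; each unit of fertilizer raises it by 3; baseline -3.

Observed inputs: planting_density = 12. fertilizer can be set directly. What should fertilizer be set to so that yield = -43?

fertilizer = -1

Substituting into the soil_moisture equation gives soil_moisture = 4*fertilizer - 9.
This gives canopy = 4*fertilizer - 9.
Substituting into the yield equation gives yield = 7*fertilizer - 36.
Solve 7*fertilizer - 36 = -43: fertilizer = (-43 + 36) / 7 = -1.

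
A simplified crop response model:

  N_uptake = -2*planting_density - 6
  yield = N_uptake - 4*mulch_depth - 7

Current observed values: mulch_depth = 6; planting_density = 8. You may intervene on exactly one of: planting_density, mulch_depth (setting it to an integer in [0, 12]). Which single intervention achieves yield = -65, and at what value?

set mulch_depth = 9

Intervening on planting_density: yield = -2*planting_density - 37. Reaching -65 requires planting_density = 14, outside [0, 12].
Intervening on mulch_depth: with other inputs at their observed values, yield = -4*mulch_depth - 29. Solving for -65 gives mulch_depth = 9, within [0, 12].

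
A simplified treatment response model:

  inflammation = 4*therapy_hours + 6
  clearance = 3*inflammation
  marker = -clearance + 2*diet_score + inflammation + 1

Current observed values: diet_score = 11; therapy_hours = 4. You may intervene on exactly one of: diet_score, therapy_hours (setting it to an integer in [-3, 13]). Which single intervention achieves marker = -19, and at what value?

Intervening on diet_score: with other inputs at their observed values, marker = 2*diet_score - 43. Solving for -19 gives diet_score = 12, within [-3, 13].
Intervening on therapy_hours: marker = -8*therapy_hours + 11. Reaching -19 requires therapy_hours = 15/4, not an integer.

set diet_score = 12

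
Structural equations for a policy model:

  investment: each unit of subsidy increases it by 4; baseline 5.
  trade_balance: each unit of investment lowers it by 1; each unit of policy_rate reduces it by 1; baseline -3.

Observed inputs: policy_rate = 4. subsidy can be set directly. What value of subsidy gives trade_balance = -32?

Substituting into the trade_balance equation gives trade_balance = -4*subsidy - 12.
Solve -4*subsidy - 12 = -32: subsidy = (-32 + 12) / -4 = 5.

subsidy = 5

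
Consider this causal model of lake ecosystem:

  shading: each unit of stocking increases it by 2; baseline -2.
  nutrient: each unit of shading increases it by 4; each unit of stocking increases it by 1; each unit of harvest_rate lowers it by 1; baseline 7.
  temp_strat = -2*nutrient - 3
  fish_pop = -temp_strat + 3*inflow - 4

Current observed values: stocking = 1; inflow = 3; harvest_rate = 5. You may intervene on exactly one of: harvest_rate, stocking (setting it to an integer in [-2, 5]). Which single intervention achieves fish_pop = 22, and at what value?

set harvest_rate = 1

Intervening on harvest_rate: with other inputs at their observed values, fish_pop = -2*harvest_rate + 24. Solving for 22 gives harvest_rate = 1, within [-2, 5].
Intervening on stocking: fish_pop = 18*stocking - 4. Reaching 22 requires stocking = 13/9, not an integer.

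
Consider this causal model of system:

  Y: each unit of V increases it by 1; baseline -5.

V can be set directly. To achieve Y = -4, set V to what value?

Solve V - 5 = -4: V = (-4 + 5) / 1 = 1.

V = 1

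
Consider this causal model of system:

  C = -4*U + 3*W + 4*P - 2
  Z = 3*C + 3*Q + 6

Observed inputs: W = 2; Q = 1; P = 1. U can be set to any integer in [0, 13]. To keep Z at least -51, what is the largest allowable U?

U = 7

Substituting into the C equation gives C = -4*U + 8.
Substituting into the Z equation gives Z = -12*U + 33.
Require -12*U + 33 ≥ -51, so U ≤ 7.
The largest integer in [0, 13] satisfying this is 7.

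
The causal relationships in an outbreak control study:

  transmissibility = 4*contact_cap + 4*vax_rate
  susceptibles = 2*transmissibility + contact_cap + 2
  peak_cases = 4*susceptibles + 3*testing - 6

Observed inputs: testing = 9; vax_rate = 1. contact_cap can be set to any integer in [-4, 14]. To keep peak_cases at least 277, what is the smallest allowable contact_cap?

contact_cap = 6

Substituting into the transmissibility equation gives transmissibility = 4*contact_cap + 4.
susceptibles becomes 9*contact_cap + 10.
Substituting into the peak_cases equation gives peak_cases = 36*contact_cap + 61.
Require 36*contact_cap + 61 ≥ 277, so contact_cap ≥ 6.
The smallest integer in [-4, 14] satisfying this is 6.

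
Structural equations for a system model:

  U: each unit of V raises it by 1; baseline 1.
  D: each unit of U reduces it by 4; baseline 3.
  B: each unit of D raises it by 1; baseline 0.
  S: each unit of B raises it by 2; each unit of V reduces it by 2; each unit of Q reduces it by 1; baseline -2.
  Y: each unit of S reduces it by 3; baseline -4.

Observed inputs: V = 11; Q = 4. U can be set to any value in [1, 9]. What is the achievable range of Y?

Intervening on U fixes its value directly, overriding its dependence on V.
Substituting into the B equation gives B = -4*U + 3.
Substituting into the S equation gives S = -8*U - 22.
Substituting into the Y equation gives Y = 24*U + 62.
Linear in U, so extremes are at the endpoints: U = 1 gives Y = 86; U = 9 gives Y = 278.

86 to 278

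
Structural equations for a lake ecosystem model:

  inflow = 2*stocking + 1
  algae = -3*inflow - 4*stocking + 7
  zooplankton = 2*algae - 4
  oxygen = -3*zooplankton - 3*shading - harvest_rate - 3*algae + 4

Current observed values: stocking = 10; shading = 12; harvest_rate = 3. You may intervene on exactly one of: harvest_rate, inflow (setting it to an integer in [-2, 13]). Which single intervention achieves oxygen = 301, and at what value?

Intervening on harvest_rate: oxygen = -harvest_rate + 844. Reaching 301 requires harvest_rate = 543, outside [-2, 13].
Intervening on inflow: with other inputs at their observed values, oxygen = 27*inflow + 274. Solving for 301 gives inflow = 1, within [-2, 13].

set inflow = 1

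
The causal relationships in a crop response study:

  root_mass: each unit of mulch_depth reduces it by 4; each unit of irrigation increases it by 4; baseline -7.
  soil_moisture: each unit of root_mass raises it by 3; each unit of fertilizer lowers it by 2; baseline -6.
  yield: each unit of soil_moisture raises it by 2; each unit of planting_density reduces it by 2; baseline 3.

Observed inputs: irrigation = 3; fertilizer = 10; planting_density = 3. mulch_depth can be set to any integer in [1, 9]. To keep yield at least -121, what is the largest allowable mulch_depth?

Substituting into the root_mass equation gives root_mass = -4*mulch_depth + 5.
So soil_moisture = -12*mulch_depth - 11.
This gives yield = -24*mulch_depth - 25.
Require -24*mulch_depth - 25 ≥ -121, so mulch_depth ≤ 4.
The largest integer in [1, 9] satisfying this is 4.

mulch_depth = 4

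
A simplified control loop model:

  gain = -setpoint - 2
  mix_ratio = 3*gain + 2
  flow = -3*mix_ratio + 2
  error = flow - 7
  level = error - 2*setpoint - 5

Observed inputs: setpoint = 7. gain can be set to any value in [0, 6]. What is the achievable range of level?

Intervening on gain fixes its value directly, overriding its dependence on setpoint.
Substituting into the flow equation gives flow = -9*gain - 4.
Substituting into the error equation gives error = -9*gain - 11.
level becomes -9*gain - 30.
Linear in gain, so extremes are at the endpoints: gain = 0 gives level = -30; gain = 6 gives level = -84.

-84 to -30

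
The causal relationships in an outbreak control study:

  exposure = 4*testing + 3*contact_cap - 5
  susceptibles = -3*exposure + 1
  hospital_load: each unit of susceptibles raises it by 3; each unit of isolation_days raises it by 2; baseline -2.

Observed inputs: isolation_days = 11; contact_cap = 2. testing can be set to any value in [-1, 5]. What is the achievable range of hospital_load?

Substituting into the exposure equation gives exposure = 4*testing + 1.
susceptibles becomes -12*testing - 2.
hospital_load becomes -36*testing + 14.
Linear in testing, so extremes are at the endpoints: testing = -1 gives hospital_load = 50; testing = 5 gives hospital_load = -166.

-166 to 50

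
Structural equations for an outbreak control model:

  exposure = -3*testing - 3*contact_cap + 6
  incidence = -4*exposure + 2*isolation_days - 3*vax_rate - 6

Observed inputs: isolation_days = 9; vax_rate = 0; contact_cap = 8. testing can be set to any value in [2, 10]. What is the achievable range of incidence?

Substituting into the exposure equation gives exposure = -3*testing - 18.
This gives incidence = 12*testing + 84.
Linear in testing, so extremes are at the endpoints: testing = 2 gives incidence = 108; testing = 10 gives incidence = 204.

108 to 204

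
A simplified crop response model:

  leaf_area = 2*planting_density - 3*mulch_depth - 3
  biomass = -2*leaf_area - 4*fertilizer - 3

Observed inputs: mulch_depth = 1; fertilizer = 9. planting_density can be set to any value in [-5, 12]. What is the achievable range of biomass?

-75 to -7

Substituting into the leaf_area equation gives leaf_area = 2*planting_density - 6.
Substituting into the biomass equation gives biomass = -4*planting_density - 27.
Linear in planting_density, so extremes are at the endpoints: planting_density = -5 gives biomass = -7; planting_density = 12 gives biomass = -75.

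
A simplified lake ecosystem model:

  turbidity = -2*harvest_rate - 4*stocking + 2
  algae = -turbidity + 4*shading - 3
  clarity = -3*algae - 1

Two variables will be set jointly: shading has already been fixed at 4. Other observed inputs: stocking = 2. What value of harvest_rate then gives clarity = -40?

harvest_rate = -3

With shading held at 4:
Substituting into the turbidity equation gives turbidity = -2*harvest_rate - 6.
Substituting into the algae equation gives algae = 2*harvest_rate + 19.
Substituting into the clarity equation gives clarity = -6*harvest_rate - 58.
Solve -6*harvest_rate - 58 = -40: harvest_rate = (-40 + 58) / -6 = -3.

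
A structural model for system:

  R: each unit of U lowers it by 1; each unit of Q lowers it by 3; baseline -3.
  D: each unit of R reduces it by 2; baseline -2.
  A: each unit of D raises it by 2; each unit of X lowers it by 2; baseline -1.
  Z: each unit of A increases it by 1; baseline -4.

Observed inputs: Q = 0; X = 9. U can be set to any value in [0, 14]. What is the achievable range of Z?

-15 to 41

Substituting into the R equation gives R = -U - 3.
This gives D = 2*U + 4.
Substituting into the A equation gives A = 4*U - 11.
Substituting into the Z equation gives Z = 4*U - 15.
Linear in U, so extremes are at the endpoints: U = 0 gives Z = -15; U = 14 gives Z = 41.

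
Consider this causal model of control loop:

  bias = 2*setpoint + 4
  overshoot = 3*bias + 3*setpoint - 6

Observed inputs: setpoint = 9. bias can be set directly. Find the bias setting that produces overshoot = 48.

bias = 9

Intervening on bias fixes its value directly, overriding its dependence on setpoint.
Substituting into the overshoot equation gives overshoot = 3*bias + 21.
Solve 3*bias + 21 = 48: bias = (48 - 21) / 3 = 9.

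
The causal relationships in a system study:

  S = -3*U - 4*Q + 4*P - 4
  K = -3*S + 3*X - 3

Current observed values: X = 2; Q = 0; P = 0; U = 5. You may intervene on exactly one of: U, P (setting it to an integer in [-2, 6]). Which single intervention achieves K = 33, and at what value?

set U = 2

Intervening on U: with other inputs at their observed values, K = 9*U + 15. Solving for 33 gives U = 2, within [-2, 6].
Intervening on P: K = -12*P + 60. Reaching 33 requires P = 9/4, not an integer.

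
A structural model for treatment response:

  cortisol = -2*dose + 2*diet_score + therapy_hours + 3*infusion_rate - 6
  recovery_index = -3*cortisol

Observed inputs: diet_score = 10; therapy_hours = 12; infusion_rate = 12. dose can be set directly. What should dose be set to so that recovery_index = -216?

dose = -5

Substituting into the cortisol equation gives cortisol = -2*dose + 62.
Substituting into the recovery_index equation gives recovery_index = 6*dose - 186.
Solve 6*dose - 186 = -216: dose = (-216 + 186) / 6 = -5.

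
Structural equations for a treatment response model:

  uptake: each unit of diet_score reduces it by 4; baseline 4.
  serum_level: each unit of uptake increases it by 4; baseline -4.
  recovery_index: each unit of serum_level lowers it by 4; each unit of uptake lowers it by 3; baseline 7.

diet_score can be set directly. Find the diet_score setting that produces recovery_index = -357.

Substituting into the serum_level equation gives serum_level = -16*diet_score + 12.
So recovery_index = 76*diet_score - 53.
Solve 76*diet_score - 53 = -357: diet_score = (-357 + 53) / 76 = -4.

diet_score = -4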